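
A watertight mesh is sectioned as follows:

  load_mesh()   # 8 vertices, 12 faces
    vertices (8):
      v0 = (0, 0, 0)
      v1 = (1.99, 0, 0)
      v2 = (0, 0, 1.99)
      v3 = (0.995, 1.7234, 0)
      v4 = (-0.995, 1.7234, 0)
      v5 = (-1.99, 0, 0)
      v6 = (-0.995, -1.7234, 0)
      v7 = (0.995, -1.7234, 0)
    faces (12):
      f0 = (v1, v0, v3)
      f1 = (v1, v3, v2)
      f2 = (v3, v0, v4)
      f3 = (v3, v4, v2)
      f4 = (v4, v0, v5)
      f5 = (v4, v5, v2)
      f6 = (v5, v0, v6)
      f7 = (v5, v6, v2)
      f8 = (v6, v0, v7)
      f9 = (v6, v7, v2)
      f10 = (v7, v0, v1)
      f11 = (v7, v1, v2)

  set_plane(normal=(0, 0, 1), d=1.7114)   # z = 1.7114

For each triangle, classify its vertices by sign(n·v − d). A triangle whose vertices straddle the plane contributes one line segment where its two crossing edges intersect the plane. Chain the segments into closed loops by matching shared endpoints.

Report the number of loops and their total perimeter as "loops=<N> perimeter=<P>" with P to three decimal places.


Straddling triangles (6 of 12):
  (v1,v3,v2) [--+] → (0.1393, 0.241276, 1.7114)–(0.2786, 0, 1.7114)  len=0.2786
  (v3,v4,v2) [--+] → (-0.1393, 0.241276, 1.7114)–(0.1393, 0.241276, 1.7114)  len=0.2786
  (v4,v5,v2) [--+] → (-0.2786, 0, 1.7114)–(-0.1393, 0.241276, 1.7114)  len=0.2786
  (v5,v6,v2) [--+] → (-0.1393, -0.241276, 1.7114)–(-0.2786, 0, 1.7114)  len=0.2786
  (v6,v7,v2) [--+] → (0.1393, -0.241276, 1.7114)–(-0.1393, -0.241276, 1.7114)  len=0.2786
  (v7,v1,v2) [--+] → (0.2786, 0, 1.7114)–(0.1393, -0.241276, 1.7114)  len=0.2786

Chained into 1 loop(s):
  loop 1: 6 segments, perimeter = 1.6716
Total perimeter = 1.672

loops=1 perimeter=1.672


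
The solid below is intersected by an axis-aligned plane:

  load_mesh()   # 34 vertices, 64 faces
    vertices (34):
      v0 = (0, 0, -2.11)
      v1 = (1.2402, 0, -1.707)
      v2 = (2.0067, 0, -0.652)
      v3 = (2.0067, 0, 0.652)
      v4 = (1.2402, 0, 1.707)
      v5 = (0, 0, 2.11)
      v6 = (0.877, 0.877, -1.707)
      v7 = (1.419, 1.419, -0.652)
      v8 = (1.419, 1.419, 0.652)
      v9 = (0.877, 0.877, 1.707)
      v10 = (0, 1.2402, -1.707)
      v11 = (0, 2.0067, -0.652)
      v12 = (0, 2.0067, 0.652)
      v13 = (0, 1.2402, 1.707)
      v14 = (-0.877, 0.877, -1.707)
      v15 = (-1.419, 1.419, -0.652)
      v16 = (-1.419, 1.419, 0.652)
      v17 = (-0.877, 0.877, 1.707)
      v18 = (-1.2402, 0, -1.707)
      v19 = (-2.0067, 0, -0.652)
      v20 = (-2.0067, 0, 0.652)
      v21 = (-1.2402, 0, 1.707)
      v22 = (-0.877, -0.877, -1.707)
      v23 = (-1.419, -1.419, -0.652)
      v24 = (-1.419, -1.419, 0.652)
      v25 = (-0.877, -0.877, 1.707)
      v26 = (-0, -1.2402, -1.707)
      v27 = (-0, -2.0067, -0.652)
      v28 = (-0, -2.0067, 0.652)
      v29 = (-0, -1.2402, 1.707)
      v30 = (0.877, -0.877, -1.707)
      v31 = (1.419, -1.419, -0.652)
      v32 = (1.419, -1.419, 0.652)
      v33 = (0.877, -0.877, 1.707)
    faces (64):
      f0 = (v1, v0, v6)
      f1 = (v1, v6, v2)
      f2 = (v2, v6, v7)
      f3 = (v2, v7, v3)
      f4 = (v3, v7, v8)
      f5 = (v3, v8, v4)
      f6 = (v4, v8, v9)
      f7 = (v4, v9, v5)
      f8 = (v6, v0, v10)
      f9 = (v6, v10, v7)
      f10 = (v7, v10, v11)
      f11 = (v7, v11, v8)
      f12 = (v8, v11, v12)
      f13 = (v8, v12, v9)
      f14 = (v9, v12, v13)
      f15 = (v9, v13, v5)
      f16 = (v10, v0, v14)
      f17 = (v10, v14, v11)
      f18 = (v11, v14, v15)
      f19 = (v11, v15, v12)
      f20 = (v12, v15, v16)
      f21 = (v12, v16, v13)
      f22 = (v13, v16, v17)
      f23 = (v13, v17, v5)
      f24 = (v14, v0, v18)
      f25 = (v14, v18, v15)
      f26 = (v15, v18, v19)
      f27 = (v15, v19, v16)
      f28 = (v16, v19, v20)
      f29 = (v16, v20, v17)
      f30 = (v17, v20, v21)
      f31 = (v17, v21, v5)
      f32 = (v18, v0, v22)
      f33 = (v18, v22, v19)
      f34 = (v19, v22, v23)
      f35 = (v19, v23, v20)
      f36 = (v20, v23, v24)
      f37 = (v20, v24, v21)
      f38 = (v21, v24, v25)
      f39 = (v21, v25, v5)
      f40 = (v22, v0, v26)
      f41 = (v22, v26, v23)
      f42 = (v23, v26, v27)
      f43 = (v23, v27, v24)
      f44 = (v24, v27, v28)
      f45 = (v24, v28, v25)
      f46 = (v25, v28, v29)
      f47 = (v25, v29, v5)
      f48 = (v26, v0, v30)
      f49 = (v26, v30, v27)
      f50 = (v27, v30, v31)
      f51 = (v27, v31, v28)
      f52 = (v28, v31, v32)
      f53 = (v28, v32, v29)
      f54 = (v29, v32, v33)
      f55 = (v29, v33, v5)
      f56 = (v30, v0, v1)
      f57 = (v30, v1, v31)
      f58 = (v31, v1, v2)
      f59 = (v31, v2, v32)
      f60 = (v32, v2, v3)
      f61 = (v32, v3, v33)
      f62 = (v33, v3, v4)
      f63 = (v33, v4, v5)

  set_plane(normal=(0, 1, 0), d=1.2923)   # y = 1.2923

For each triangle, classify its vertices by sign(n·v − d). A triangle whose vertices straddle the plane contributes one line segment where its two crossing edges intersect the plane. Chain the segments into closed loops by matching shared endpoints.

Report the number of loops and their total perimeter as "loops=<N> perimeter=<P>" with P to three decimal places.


loops=1 perimeter=9.777

Straddling triangles (18 of 64):
  (v2,v6,v7) [--+] → (1.2923, 1.2923, -0.898621)–(1.47147, 1.2923, -0.652)  len=0.3048
  (v2,v7,v3) [-+-] → (1.47147, 1.2923, -0.652)–(1.47147, 1.2923, -0.535568)  len=0.1164
  (v3,v7,v8) [-++] → (1.47147, 1.2923, -0.535568)–(1.47147, 1.2923, 0.652)  len=1.1876
  (v3,v8,v4) [-+-] → (1.47147, 1.2923, 0.652)–(1.40304, 1.2923, 0.746199)  len=0.1164
  (v4,v8,v9) [-+-] → (1.40304, 1.2923, 0.746199)–(1.2923, 1.2923, 0.898621)  len=0.1884
  (v6,v10,v7) [--+] → (0.413478, 1.2923, -1.39959)–(1.2923, 1.2923, -0.898621)  len=1.0116
  (v7,v10,v11) [+-+] → (0.413478, 1.2923, -1.39959)–(0, 1.2923, -1.63529)  len=0.4759
  (v8,v12,v9) [++-] → (0.554598, 1.2923, 1.31916)–(1.2923, 1.2923, 0.898621)  len=0.8492
  (v9,v12,v13) [-+-] → (0.554598, 1.2923, 1.31916)–(0, 1.2923, 1.63529)  len=0.6384
  (v10,v14,v11) [--+] → (-0.554598, 1.2923, -1.31916)–(0, 1.2923, -1.63529)  len=0.6384
  (v11,v14,v15) [+-+] → (-0.554598, 1.2923, -1.31916)–(-1.2923, 1.2923, -0.898621)  len=0.8492
  (v12,v16,v13) [++-] → (-0.413478, 1.2923, 1.39959)–(0, 1.2923, 1.63529)  len=0.4759
  (v13,v16,v17) [-+-] → (-0.413478, 1.2923, 1.39959)–(-1.2923, 1.2923, 0.898621)  len=1.0116
  (v14,v18,v15) [--+] → (-1.40304, 1.2923, -0.746199)–(-1.2923, 1.2923, -0.898621)  len=0.1884
  (v15,v18,v19) [+--] → (-1.40304, 1.2923, -0.746199)–(-1.47147, 1.2923, -0.652)  len=0.1164
  (v15,v19,v16) [+-+] → (-1.47147, 1.2923, -0.652)–(-1.47147, 1.2923, 0.535568)  len=1.1876
  (v16,v19,v20) [+--] → (-1.47147, 1.2923, 0.535568)–(-1.47147, 1.2923, 0.652)  len=0.1164
  (v16,v20,v17) [+--] → (-1.47147, 1.2923, 0.652)–(-1.2923, 1.2923, 0.898621)  len=0.3048

Chained into 1 loop(s):
  loop 1: 18 segments, perimeter = 9.7774
Total perimeter = 9.777


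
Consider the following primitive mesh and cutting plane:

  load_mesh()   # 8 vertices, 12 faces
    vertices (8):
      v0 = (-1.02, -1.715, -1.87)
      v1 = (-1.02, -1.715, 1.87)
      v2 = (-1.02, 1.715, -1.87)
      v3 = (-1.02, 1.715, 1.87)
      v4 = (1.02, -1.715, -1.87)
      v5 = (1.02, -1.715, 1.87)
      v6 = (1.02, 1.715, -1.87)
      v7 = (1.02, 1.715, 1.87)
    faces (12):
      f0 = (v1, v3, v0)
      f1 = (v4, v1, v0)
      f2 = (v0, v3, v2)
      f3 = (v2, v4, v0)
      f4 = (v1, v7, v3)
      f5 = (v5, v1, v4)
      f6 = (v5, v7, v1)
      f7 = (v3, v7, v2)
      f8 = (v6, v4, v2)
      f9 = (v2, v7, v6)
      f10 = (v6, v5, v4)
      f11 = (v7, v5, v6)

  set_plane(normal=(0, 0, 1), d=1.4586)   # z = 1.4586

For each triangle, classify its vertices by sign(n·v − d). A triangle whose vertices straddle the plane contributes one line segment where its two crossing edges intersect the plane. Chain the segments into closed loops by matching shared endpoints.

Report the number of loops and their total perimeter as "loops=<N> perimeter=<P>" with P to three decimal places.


Straddling triangles (8 of 12):
  (v1,v3,v0) [++-] → (-1.02, 1.3377, 1.4586)–(-1.02, -1.715, 1.4586)  len=3.0527
  (v4,v1,v0) [-+-] → (-0.7956, -1.715, 1.4586)–(-1.02, -1.715, 1.4586)  len=0.2244
  (v0,v3,v2) [-+-] → (-1.02, 1.3377, 1.4586)–(-1.02, 1.715, 1.4586)  len=0.3773
  (v5,v1,v4) [++-] → (-0.7956, -1.715, 1.4586)–(1.02, -1.715, 1.4586)  len=1.8156
  (v3,v7,v2) [++-] → (0.7956, 1.715, 1.4586)–(-1.02, 1.715, 1.4586)  len=1.8156
  (v2,v7,v6) [-+-] → (0.7956, 1.715, 1.4586)–(1.02, 1.715, 1.4586)  len=0.2244
  (v6,v5,v4) [-+-] → (1.02, -1.3377, 1.4586)–(1.02, -1.715, 1.4586)  len=0.3773
  (v7,v5,v6) [++-] → (1.02, -1.3377, 1.4586)–(1.02, 1.715, 1.4586)  len=3.0527

Chained into 1 loop(s):
  loop 1: 8 segments, perimeter = 10.9400
Total perimeter = 10.940

loops=1 perimeter=10.940


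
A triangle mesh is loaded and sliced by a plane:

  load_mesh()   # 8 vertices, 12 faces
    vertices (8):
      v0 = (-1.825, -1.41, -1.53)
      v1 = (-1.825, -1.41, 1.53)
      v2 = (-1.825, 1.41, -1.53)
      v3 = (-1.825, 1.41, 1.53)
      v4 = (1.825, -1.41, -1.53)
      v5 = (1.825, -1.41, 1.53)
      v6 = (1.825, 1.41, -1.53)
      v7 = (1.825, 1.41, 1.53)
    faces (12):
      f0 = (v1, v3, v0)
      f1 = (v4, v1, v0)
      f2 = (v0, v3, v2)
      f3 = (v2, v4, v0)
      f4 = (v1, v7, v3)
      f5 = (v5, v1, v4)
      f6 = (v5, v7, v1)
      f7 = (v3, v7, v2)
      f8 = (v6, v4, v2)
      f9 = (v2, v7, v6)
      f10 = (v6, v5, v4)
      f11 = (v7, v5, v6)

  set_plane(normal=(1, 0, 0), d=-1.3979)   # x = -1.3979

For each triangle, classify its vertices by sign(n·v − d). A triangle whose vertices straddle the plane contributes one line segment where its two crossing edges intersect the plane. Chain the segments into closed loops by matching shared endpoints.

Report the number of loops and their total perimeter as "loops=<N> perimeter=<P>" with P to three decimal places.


Straddling triangles (8 of 12):
  (v4,v1,v0) [+--] → (-1.3979, -1.41, 1.17194)–(-1.3979, -1.41, -1.53)  len=2.7019
  (v2,v4,v0) [-+-] → (-1.3979, 1.08002, -1.53)–(-1.3979, -1.41, -1.53)  len=2.4900
  (v1,v7,v3) [-+-] → (-1.3979, -1.08002, 1.53)–(-1.3979, 1.41, 1.53)  len=2.4900
  (v5,v1,v4) [+-+] → (-1.3979, -1.41, 1.53)–(-1.3979, -1.41, 1.17194)  len=0.3581
  (v5,v7,v1) [++-] → (-1.3979, -1.08002, 1.53)–(-1.3979, -1.41, 1.53)  len=0.3300
  (v3,v7,v2) [-+-] → (-1.3979, 1.41, 1.53)–(-1.3979, 1.41, -1.17194)  len=2.7019
  (v6,v4,v2) [++-] → (-1.3979, 1.08002, -1.53)–(-1.3979, 1.41, -1.53)  len=0.3300
  (v2,v7,v6) [-++] → (-1.3979, 1.41, -1.17194)–(-1.3979, 1.41, -1.53)  len=0.3581

Chained into 1 loop(s):
  loop 1: 8 segments, perimeter = 11.7600
Total perimeter = 11.760

loops=1 perimeter=11.760


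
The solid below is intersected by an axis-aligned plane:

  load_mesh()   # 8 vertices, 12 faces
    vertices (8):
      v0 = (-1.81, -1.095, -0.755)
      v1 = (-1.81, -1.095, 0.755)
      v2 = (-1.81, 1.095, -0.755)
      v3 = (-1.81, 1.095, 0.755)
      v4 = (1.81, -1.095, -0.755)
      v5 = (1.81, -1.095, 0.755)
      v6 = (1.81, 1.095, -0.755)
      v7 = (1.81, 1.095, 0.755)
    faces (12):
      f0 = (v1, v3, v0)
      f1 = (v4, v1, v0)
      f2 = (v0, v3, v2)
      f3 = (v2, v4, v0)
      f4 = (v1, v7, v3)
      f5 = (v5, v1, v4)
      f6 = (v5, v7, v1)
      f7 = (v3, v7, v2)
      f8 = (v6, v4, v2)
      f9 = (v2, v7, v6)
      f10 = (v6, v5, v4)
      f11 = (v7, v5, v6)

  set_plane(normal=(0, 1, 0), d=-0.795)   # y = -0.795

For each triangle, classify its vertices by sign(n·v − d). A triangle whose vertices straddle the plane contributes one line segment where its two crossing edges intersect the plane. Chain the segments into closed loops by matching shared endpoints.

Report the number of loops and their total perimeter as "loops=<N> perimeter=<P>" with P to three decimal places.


loops=1 perimeter=10.260

Straddling triangles (8 of 12):
  (v1,v3,v0) [-+-] → (-1.81, -0.795, 0.755)–(-1.81, -0.795, -0.548151)  len=1.3032
  (v0,v3,v2) [-++] → (-1.81, -0.795, -0.548151)–(-1.81, -0.795, -0.755)  len=0.2068
  (v2,v4,v0) [+--] → (1.31411, -0.795, -0.755)–(-1.81, -0.795, -0.755)  len=3.1241
  (v1,v7,v3) [-++] → (-1.31411, -0.795, 0.755)–(-1.81, -0.795, 0.755)  len=0.4959
  (v5,v7,v1) [-+-] → (1.81, -0.795, 0.755)–(-1.31411, -0.795, 0.755)  len=3.1241
  (v6,v4,v2) [+-+] → (1.81, -0.795, -0.755)–(1.31411, -0.795, -0.755)  len=0.4959
  (v6,v5,v4) [+--] → (1.81, -0.795, 0.548151)–(1.81, -0.795, -0.755)  len=1.3032
  (v7,v5,v6) [+-+] → (1.81, -0.795, 0.755)–(1.81, -0.795, 0.548151)  len=0.2068

Chained into 1 loop(s):
  loop 1: 8 segments, perimeter = 10.2600
Total perimeter = 10.260


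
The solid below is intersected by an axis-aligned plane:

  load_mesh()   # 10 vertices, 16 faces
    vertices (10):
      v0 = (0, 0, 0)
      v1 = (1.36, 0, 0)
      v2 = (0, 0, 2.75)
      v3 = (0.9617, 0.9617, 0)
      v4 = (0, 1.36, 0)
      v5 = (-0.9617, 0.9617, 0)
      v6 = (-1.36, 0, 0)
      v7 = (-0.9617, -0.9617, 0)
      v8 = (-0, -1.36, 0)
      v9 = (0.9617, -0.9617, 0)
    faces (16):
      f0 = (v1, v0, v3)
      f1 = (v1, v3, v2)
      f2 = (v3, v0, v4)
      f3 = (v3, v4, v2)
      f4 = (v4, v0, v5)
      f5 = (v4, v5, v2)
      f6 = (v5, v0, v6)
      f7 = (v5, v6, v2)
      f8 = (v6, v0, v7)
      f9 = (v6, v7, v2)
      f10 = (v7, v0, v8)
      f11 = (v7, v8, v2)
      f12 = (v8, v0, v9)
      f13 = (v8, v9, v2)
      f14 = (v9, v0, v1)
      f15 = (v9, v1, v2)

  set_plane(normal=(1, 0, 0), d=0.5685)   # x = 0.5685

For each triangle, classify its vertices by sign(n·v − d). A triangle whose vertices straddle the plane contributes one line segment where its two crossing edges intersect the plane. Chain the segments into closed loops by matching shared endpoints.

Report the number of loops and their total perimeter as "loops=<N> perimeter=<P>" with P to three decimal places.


loops=1 perimeter=6.241

Straddling triangles (8 of 16):
  (v1,v0,v3) [+-+] → (0.5685, 0, 0)–(0.5685, 0.5685, 0)  len=0.5685
  (v1,v3,v2) [++-] → (0.5685, 0.5685, 1.12436)–(0.5685, 0, 1.60046)  len=0.7415
  (v3,v0,v4) [+--] → (0.5685, 0.5685, 0)–(0.5685, 1.12455, 0)  len=0.5560
  (v3,v4,v2) [+--] → (0.5685, 1.12455, 0)–(0.5685, 0.5685, 1.12436)  len=1.2543
  (v8,v0,v9) [--+] → (0.5685, -0.5685, 0)–(0.5685, -1.12455, 0)  len=0.5560
  (v8,v9,v2) [-+-] → (0.5685, -1.12455, 0)–(0.5685, -0.5685, 1.12436)  len=1.2543
  (v9,v0,v1) [+-+] → (0.5685, -0.5685, 0)–(0.5685, 0, 0)  len=0.5685
  (v9,v1,v2) [++-] → (0.5685, 0, 1.60046)–(0.5685, -0.5685, 1.12436)  len=0.7415

Chained into 1 loop(s):
  loop 1: 8 segments, perimeter = 6.2408
Total perimeter = 6.241


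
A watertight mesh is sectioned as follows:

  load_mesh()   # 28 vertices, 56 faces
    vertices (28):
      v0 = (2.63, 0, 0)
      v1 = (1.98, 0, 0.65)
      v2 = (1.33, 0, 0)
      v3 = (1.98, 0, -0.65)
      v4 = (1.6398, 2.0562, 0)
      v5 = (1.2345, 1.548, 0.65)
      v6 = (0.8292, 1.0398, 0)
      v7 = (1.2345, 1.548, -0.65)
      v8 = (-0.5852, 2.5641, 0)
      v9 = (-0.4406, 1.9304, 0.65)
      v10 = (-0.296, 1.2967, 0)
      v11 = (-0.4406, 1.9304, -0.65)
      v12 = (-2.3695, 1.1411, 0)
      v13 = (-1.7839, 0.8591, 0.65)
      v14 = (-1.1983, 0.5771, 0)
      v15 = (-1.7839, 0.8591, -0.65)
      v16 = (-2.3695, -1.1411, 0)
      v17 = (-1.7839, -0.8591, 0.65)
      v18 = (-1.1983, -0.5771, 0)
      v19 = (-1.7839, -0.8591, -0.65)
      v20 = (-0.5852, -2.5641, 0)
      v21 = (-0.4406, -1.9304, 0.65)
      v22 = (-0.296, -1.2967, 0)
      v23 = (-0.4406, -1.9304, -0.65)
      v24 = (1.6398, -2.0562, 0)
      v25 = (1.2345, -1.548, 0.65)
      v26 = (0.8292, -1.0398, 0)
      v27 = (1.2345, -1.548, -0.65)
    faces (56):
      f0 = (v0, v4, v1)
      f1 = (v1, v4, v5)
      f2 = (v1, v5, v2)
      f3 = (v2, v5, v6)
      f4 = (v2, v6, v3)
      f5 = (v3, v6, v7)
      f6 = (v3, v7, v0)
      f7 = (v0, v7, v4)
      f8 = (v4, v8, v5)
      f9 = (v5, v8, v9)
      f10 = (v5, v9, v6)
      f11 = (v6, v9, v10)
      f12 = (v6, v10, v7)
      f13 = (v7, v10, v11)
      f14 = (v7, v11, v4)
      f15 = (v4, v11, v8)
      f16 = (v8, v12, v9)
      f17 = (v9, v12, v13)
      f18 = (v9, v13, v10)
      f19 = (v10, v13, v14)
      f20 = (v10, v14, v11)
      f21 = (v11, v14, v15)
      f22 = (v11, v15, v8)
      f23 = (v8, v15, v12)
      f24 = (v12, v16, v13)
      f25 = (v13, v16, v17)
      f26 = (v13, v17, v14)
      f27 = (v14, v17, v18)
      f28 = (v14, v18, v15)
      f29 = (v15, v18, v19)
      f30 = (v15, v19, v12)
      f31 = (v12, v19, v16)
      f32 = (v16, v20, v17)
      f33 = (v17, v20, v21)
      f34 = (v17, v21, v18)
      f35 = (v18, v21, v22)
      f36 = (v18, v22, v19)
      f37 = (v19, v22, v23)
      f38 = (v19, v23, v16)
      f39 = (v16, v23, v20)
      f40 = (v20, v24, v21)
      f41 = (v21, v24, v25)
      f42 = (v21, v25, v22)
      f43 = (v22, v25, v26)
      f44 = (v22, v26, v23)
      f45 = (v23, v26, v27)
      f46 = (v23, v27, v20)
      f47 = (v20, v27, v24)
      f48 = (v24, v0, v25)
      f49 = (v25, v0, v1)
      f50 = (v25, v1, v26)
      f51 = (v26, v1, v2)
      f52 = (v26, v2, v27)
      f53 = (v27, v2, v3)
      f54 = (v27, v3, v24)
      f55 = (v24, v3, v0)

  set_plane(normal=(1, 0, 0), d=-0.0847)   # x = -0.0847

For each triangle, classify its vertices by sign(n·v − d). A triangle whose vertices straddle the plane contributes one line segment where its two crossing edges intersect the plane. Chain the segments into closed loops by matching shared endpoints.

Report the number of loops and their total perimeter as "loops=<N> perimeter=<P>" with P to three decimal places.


Straddling triangles (16 of 56):
  (v4,v8,v5) [+-+] → (-0.0847, 2.44985, 0)–(-0.0847, 2.28463, 0.178779)  len=0.2434
  (v5,v8,v9) [+--] → (-0.0847, 2.28463, 0.178779)–(-0.0847, 1.84915, 0.65)  len=0.6416
  (v5,v9,v6) [+-+] → (-0.0847, 1.84915, 0.65)–(-0.0847, 1.68078, 0.467818)  len=0.2481
  (v6,v9,v10) [+--] → (-0.0847, 1.68078, 0.467818)–(-0.0847, 1.24846, 0)  len=0.6370
  (v6,v10,v7) [+-+] → (-0.0847, 1.24846, 0)–(-0.0847, 1.33139, -0.0897386)  len=0.1222
  (v7,v10,v11) [+--] → (-0.0847, 1.33139, -0.0897386)–(-0.0847, 1.84915, -0.65)  len=0.7629
  (v7,v11,v4) [+-+] → (-0.0847, 1.84915, -0.65)–(-0.0847, 1.95192, -0.538803)  len=0.1514
  (v4,v11,v8) [+--] → (-0.0847, 1.95192, -0.538803)–(-0.0847, 2.44985, 0)  len=0.7337
  (v20,v24,v21) [-+-] → (-0.0847, -2.44985, 0)–(-0.0847, -1.95192, 0.538803)  len=0.7337
  (v21,v24,v25) [-++] → (-0.0847, -1.95192, 0.538803)–(-0.0847, -1.84915, 0.65)  len=0.1514
  (v21,v25,v22) [-+-] → (-0.0847, -1.84915, 0.65)–(-0.0847, -1.33139, 0.0897386)  len=0.7629
  (v22,v25,v26) [-++] → (-0.0847, -1.33139, 0.0897386)–(-0.0847, -1.24846, 0)  len=0.1222
  (v22,v26,v23) [-+-] → (-0.0847, -1.24846, 0)–(-0.0847, -1.68078, -0.467818)  len=0.6370
  (v23,v26,v27) [-++] → (-0.0847, -1.68078, -0.467818)–(-0.0847, -1.84915, -0.65)  len=0.2481
  (v23,v27,v20) [-+-] → (-0.0847, -1.84915, -0.65)–(-0.0847, -2.28463, -0.178779)  len=0.6416
  (v20,v27,v24) [-++] → (-0.0847, -2.28463, -0.178779)–(-0.0847, -2.44985, 0)  len=0.2434

Chained into 2 loop(s):
  loop 1: 8 segments, perimeter = 3.5403
  loop 2: 8 segments, perimeter = 3.5403
Total perimeter = 7.081

loops=2 perimeter=7.081


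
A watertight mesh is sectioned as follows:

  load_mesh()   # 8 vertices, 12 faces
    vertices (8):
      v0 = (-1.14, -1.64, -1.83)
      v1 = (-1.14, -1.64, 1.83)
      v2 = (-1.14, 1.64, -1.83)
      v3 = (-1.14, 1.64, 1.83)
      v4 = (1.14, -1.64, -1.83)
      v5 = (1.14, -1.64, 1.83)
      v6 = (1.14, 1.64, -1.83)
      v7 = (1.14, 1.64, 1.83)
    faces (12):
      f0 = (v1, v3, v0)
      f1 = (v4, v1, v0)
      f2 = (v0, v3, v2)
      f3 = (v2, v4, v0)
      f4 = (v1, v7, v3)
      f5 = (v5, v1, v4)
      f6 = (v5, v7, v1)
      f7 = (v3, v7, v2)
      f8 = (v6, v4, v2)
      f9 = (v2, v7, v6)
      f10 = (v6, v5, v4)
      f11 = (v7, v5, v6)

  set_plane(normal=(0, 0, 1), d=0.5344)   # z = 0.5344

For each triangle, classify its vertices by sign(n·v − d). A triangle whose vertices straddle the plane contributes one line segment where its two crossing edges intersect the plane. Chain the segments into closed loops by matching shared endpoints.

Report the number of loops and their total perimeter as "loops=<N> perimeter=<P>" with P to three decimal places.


loops=1 perimeter=11.120

Straddling triangles (8 of 12):
  (v1,v3,v0) [++-] → (-1.14, 0.478916, 0.5344)–(-1.14, -1.64, 0.5344)  len=2.1189
  (v4,v1,v0) [-+-] → (-0.332905, -1.64, 0.5344)–(-1.14, -1.64, 0.5344)  len=0.8071
  (v0,v3,v2) [-+-] → (-1.14, 0.478916, 0.5344)–(-1.14, 1.64, 0.5344)  len=1.1611
  (v5,v1,v4) [++-] → (-0.332905, -1.64, 0.5344)–(1.14, -1.64, 0.5344)  len=1.4729
  (v3,v7,v2) [++-] → (0.332905, 1.64, 0.5344)–(-1.14, 1.64, 0.5344)  len=1.4729
  (v2,v7,v6) [-+-] → (0.332905, 1.64, 0.5344)–(1.14, 1.64, 0.5344)  len=0.8071
  (v6,v5,v4) [-+-] → (1.14, -0.478916, 0.5344)–(1.14, -1.64, 0.5344)  len=1.1611
  (v7,v5,v6) [++-] → (1.14, -0.478916, 0.5344)–(1.14, 1.64, 0.5344)  len=2.1189

Chained into 1 loop(s):
  loop 1: 8 segments, perimeter = 11.1200
Total perimeter = 11.120


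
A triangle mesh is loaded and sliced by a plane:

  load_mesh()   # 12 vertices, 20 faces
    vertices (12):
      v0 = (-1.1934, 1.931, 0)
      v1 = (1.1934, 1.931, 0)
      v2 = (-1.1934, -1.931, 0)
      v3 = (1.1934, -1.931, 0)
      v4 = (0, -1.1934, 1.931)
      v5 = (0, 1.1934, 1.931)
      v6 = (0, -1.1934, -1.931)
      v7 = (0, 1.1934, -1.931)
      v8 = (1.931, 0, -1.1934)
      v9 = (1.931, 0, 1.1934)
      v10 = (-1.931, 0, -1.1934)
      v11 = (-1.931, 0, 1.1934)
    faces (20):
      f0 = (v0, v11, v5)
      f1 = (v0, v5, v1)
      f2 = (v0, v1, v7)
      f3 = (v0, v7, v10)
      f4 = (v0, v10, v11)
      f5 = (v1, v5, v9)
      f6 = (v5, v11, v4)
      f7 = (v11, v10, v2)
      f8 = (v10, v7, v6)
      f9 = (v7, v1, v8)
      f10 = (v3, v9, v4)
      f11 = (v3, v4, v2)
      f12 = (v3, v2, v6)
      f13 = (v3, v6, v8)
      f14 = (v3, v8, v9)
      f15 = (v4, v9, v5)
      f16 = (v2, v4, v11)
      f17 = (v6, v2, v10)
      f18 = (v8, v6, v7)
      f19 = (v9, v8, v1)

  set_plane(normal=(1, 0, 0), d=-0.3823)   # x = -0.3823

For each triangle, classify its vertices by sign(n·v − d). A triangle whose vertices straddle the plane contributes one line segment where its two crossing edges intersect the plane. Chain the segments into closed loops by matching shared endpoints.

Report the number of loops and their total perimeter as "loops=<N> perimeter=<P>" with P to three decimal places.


Straddling triangles (10 of 20):
  (v0,v11,v5) [--+] → (-0.3823, 0.95713, 1.78497)–(-0.3823, 1.42969, 1.31241)  len=0.6683
  (v0,v5,v1) [-++] → (-0.3823, 1.42969, 1.31241)–(-0.3823, 1.931, 0)  len=1.4049
  (v0,v1,v7) [-++] → (-0.3823, 1.931, 0)–(-0.3823, 1.42969, -1.31241)  len=1.4049
  (v0,v7,v10) [-+-] → (-0.3823, 1.42969, -1.31241)–(-0.3823, 0.95713, -1.78497)  len=0.6683
  (v5,v11,v4) [+-+] → (-0.3823, 0.95713, 1.78497)–(-0.3823, -0.95713, 1.78497)  len=1.9143
  (v10,v7,v6) [-++] → (-0.3823, 0.95713, -1.78497)–(-0.3823, -0.95713, -1.78497)  len=1.9143
  (v3,v4,v2) [++-] → (-0.3823, -1.42969, 1.31241)–(-0.3823, -1.931, 0)  len=1.4049
  (v3,v2,v6) [+-+] → (-0.3823, -1.931, 0)–(-0.3823, -1.42969, -1.31241)  len=1.4049
  (v2,v4,v11) [-+-] → (-0.3823, -1.42969, 1.31241)–(-0.3823, -0.95713, 1.78497)  len=0.6683
  (v6,v2,v10) [+--] → (-0.3823, -1.42969, -1.31241)–(-0.3823, -0.95713, -1.78497)  len=0.6683

Chained into 1 loop(s):
  loop 1: 10 segments, perimeter = 12.1213
Total perimeter = 12.121

loops=1 perimeter=12.121


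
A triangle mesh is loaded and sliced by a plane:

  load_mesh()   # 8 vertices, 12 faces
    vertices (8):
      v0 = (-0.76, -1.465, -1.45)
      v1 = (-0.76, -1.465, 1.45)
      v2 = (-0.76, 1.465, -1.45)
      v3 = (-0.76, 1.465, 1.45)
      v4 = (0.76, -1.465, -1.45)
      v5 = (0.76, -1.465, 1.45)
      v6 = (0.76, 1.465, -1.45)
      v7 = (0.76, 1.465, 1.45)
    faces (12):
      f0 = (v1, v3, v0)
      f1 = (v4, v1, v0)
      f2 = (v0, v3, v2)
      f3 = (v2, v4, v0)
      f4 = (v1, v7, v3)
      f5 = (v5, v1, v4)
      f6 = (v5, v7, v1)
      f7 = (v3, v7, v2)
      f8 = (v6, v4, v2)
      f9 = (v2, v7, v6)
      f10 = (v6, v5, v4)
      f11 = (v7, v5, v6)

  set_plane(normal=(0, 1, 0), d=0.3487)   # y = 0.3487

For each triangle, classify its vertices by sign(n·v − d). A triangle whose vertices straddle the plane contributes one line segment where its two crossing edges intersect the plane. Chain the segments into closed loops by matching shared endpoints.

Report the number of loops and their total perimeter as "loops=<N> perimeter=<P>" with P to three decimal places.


Straddling triangles (8 of 12):
  (v1,v3,v0) [-+-] → (-0.76, 0.3487, 1.45)–(-0.76, 0.3487, 0.34513)  len=1.1049
  (v0,v3,v2) [-++] → (-0.76, 0.3487, 0.34513)–(-0.76, 0.3487, -1.45)  len=1.7951
  (v2,v4,v0) [+--] → (-0.180896, 0.3487, -1.45)–(-0.76, 0.3487, -1.45)  len=0.5791
  (v1,v7,v3) [-++] → (0.180896, 0.3487, 1.45)–(-0.76, 0.3487, 1.45)  len=0.9409
  (v5,v7,v1) [-+-] → (0.76, 0.3487, 1.45)–(0.180896, 0.3487, 1.45)  len=0.5791
  (v6,v4,v2) [+-+] → (0.76, 0.3487, -1.45)–(-0.180896, 0.3487, -1.45)  len=0.9409
  (v6,v5,v4) [+--] → (0.76, 0.3487, -0.34513)–(0.76, 0.3487, -1.45)  len=1.1049
  (v7,v5,v6) [+-+] → (0.76, 0.3487, 1.45)–(0.76, 0.3487, -0.34513)  len=1.7951

Chained into 1 loop(s):
  loop 1: 8 segments, perimeter = 8.8400
Total perimeter = 8.840

loops=1 perimeter=8.840


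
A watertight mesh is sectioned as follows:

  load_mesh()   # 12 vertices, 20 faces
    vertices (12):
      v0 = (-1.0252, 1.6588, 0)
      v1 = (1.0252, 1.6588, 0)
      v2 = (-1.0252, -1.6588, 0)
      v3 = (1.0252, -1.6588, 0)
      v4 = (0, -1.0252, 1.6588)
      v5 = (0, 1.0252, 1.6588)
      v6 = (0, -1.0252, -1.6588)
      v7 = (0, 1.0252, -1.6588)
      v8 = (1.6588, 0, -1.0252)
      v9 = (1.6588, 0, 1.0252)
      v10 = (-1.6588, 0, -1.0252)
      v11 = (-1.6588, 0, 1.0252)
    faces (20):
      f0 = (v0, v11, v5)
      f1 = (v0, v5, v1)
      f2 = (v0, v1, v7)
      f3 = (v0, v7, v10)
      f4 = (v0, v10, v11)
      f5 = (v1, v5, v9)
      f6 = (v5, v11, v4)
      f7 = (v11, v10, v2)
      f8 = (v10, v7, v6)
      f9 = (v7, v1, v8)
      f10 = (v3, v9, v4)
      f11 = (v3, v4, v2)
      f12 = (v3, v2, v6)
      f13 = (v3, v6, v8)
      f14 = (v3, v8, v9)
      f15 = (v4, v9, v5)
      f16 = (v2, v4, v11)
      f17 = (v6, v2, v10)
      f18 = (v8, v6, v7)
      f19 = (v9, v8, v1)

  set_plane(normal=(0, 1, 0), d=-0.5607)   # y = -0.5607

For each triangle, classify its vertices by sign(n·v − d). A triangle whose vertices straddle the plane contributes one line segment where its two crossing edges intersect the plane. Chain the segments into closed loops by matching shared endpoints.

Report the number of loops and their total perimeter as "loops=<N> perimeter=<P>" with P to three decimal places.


Straddling triangles (10 of 20):
  (v5,v11,v4) [++-] → (-0.751573, -0.5607, 1.37173)–(0, -0.5607, 1.6588)  len=0.8045
  (v11,v10,v2) [++-] → (-1.44463, -0.5607, -0.678667)–(-1.44463, -0.5607, 0.678667)  len=1.3573
  (v10,v7,v6) [++-] → (0, -0.5607, -1.6588)–(-0.751573, -0.5607, -1.37173)  len=0.8045
  (v3,v9,v4) [-+-] → (1.44463, -0.5607, 0.678667)–(0.751573, -0.5607, 1.37173)  len=0.9801
  (v3,v6,v8) [--+] → (0.751573, -0.5607, -1.37173)–(1.44463, -0.5607, -0.678667)  len=0.9801
  (v3,v8,v9) [-++] → (1.44463, -0.5607, -0.678667)–(1.44463, -0.5607, 0.678667)  len=1.3573
  (v4,v9,v5) [-++] → (0.751573, -0.5607, 1.37173)–(0, -0.5607, 1.6588)  len=0.8045
  (v2,v4,v11) [--+] → (-0.751573, -0.5607, 1.37173)–(-1.44463, -0.5607, 0.678667)  len=0.9801
  (v6,v2,v10) [--+] → (-1.44463, -0.5607, -0.678667)–(-0.751573, -0.5607, -1.37173)  len=0.9801
  (v8,v6,v7) [+-+] → (0.751573, -0.5607, -1.37173)–(0, -0.5607, -1.6588)  len=0.8045

Chained into 1 loop(s):
  loop 1: 10 segments, perimeter = 9.8533
Total perimeter = 9.853

loops=1 perimeter=9.853


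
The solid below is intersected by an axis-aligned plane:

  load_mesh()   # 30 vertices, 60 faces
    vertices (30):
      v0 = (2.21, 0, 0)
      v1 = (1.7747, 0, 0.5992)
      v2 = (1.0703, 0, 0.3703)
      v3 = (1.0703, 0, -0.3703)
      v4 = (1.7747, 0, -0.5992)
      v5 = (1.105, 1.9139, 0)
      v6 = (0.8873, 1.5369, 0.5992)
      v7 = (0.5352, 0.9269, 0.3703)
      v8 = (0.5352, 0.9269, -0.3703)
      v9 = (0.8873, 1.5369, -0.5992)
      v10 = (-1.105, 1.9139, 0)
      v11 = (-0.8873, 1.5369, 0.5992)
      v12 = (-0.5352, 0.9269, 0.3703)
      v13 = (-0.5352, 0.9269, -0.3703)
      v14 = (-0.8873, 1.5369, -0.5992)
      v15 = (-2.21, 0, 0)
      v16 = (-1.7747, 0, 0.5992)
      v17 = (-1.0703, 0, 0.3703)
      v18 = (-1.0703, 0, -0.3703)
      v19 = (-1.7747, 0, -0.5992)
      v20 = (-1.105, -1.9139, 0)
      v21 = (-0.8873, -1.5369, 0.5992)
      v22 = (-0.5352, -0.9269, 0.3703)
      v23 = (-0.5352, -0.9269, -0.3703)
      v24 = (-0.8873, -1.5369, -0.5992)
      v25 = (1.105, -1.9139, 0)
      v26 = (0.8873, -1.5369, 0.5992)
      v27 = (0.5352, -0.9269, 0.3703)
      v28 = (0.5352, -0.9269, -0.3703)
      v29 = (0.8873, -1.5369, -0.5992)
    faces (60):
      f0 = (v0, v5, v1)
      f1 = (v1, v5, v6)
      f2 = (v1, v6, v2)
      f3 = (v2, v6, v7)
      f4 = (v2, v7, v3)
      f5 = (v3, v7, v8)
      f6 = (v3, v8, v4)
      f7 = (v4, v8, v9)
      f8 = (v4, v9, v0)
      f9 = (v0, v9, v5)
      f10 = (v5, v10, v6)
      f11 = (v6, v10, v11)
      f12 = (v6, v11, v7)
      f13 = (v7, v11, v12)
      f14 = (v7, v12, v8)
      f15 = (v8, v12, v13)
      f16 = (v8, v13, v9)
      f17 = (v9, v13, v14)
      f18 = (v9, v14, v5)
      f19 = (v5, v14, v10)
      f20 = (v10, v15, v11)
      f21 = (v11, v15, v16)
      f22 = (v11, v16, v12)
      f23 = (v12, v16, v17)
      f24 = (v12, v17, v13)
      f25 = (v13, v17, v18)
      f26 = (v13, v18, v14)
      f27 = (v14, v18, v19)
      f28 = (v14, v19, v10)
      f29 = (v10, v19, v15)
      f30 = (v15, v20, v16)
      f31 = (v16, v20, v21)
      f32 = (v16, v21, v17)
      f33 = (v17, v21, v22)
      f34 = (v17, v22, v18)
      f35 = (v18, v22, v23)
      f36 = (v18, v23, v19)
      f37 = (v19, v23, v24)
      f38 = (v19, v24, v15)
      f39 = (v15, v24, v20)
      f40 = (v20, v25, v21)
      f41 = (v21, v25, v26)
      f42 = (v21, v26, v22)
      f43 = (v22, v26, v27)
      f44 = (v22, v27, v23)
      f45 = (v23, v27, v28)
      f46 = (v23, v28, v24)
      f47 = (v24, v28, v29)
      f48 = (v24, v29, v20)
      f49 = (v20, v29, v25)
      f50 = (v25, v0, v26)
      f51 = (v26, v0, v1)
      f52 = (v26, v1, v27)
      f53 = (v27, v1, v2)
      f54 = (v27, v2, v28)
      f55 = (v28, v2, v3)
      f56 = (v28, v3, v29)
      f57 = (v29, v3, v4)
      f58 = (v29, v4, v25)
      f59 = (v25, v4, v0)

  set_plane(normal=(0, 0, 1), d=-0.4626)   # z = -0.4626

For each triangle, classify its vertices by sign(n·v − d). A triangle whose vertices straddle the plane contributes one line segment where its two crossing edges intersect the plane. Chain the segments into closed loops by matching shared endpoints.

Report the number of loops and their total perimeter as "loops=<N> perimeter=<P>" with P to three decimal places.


Straddling triangles (24 of 60):
  (v3,v8,v4) [++-] → (1.03501, 0.553143, -0.4626)–(1.35434, 0, -0.4626)  len=0.6387
  (v4,v8,v9) [-+-] → (1.03501, 0.553143, -0.4626)–(0.677178, 1.17287, -0.4626)  len=0.7156
  (v4,v9,v0) [--+] → (1.18884, 1.18653, -0.4626)–(1.87394, 0, -0.4626)  len=1.3701
  (v0,v9,v5) [+-+] → (1.18884, 1.18653, -0.4626)–(0.936929, 1.62284, -0.4626)  len=0.5038
  (v8,v13,v9) [++-] → (0.0383987, 1.17287, -0.4626)–(0.677178, 1.17287, -0.4626)  len=0.6388
  (v9,v13,v14) [-+-] → (0.0383987, 1.17287, -0.4626)–(-0.677178, 1.17287, -0.4626)  len=0.7156
  (v9,v14,v5) [--+] → (-0.433114, 1.62284, -0.4626)–(0.936929, 1.62284, -0.4626)  len=1.3700
  (v5,v14,v10) [+-+] → (-0.433114, 1.62284, -0.4626)–(-0.936929, 1.62284, -0.4626)  len=0.5038
  (v13,v18,v14) [++-] → (-0.996508, 0.619729, -0.4626)–(-0.677178, 1.17287, -0.4626)  len=0.6387
  (v14,v18,v19) [-+-] → (-0.996508, 0.619729, -0.4626)–(-1.35434, 0, -0.4626)  len=0.7156
  (v14,v19,v10) [--+] → (-1.62203, 0.436313, -0.4626)–(-0.936929, 1.62284, -0.4626)  len=1.3701
  (v10,v19,v15) [+-+] → (-1.62203, 0.436313, -0.4626)–(-1.87394, 0, -0.4626)  len=0.5038
  (v18,v23,v19) [++-] → (-1.03501, -0.553143, -0.4626)–(-1.35434, 0, -0.4626)  len=0.6387
  (v19,v23,v24) [-+-] → (-1.03501, -0.553143, -0.4626)–(-0.677178, -1.17287, -0.4626)  len=0.7156
  (v19,v24,v15) [--+] → (-1.18884, -1.18653, -0.4626)–(-1.87394, 0, -0.4626)  len=1.3701
  (v15,v24,v20) [+-+] → (-1.18884, -1.18653, -0.4626)–(-0.936929, -1.62284, -0.4626)  len=0.5038
  (v23,v28,v24) [++-] → (-0.0383987, -1.17287, -0.4626)–(-0.677178, -1.17287, -0.4626)  len=0.6388
  (v24,v28,v29) [-+-] → (-0.0383987, -1.17287, -0.4626)–(0.677178, -1.17287, -0.4626)  len=0.7156
  (v24,v29,v20) [--+] → (0.433114, -1.62284, -0.4626)–(-0.936929, -1.62284, -0.4626)  len=1.3700
  (v20,v29,v25) [+-+] → (0.433114, -1.62284, -0.4626)–(0.936929, -1.62284, -0.4626)  len=0.5038
  (v28,v3,v29) [++-] → (0.996508, -0.619729, -0.4626)–(0.677178, -1.17287, -0.4626)  len=0.6387
  (v29,v3,v4) [-+-] → (0.996508, -0.619729, -0.4626)–(1.35434, 0, -0.4626)  len=0.7156
  (v29,v4,v25) [--+] → (1.62203, -0.436313, -0.4626)–(0.936929, -1.62284, -0.4626)  len=1.3701
  (v25,v4,v0) [+-+] → (1.62203, -0.436313, -0.4626)–(1.87394, 0, -0.4626)  len=0.5038

Chained into 2 loop(s):
  loop 1: 12 segments, perimeter = 8.1260
  loop 2: 12 segments, perimeter = 11.2434
Total perimeter = 19.369

loops=2 perimeter=19.369


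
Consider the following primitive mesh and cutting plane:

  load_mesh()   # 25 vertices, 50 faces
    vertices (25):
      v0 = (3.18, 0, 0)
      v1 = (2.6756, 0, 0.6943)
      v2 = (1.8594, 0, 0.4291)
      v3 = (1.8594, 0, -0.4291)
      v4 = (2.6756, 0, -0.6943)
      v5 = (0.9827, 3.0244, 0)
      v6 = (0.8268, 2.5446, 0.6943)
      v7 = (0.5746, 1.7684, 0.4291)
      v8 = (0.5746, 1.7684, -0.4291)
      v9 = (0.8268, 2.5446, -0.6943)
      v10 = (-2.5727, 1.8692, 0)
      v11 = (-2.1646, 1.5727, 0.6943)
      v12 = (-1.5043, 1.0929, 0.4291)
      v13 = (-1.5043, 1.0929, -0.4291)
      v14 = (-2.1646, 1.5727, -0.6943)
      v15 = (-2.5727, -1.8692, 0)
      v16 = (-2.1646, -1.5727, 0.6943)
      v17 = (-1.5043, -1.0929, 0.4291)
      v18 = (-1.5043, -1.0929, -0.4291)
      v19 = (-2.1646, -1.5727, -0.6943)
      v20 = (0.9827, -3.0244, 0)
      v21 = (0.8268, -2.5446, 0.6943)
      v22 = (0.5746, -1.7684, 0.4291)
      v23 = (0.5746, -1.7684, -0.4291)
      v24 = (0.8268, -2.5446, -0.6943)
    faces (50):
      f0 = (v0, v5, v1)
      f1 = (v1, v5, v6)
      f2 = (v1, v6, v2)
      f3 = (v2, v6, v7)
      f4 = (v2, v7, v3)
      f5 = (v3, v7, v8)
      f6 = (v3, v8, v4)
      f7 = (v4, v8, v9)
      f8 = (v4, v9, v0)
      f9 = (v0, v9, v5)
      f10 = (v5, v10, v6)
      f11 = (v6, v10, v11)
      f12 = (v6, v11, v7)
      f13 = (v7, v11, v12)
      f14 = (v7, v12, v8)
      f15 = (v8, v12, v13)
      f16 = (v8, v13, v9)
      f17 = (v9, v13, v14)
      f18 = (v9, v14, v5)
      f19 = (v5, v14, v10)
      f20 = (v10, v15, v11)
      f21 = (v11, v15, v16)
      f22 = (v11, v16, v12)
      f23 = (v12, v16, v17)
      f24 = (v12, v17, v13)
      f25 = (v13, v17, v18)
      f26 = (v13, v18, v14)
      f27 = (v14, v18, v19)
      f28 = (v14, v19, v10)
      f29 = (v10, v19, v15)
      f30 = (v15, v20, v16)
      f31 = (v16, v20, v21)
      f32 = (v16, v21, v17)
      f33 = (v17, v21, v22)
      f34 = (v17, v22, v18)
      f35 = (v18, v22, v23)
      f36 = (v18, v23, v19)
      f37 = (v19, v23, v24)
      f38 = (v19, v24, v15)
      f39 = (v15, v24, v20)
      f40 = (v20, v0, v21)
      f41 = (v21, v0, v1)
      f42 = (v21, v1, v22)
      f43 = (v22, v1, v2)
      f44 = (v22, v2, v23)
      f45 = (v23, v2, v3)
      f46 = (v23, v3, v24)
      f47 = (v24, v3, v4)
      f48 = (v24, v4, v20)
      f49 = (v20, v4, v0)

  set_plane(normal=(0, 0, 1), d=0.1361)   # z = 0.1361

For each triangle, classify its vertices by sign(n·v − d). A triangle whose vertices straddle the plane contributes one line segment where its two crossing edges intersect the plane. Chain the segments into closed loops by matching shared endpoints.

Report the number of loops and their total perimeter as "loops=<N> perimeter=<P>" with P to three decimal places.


Straddling triangles (20 of 50):
  (v0,v5,v1) [--+] → (1.31455, 2.43154, 0.1361)–(3.08113, 0, 0.1361)  len=3.0055
  (v1,v5,v6) [+-+] → (1.31455, 2.43154, 0.1361)–(0.95214, 2.93035, 0.1361)  len=0.6166
  (v2,v7,v3) [++-] → (1.01325, 1.16465, 0.1361)–(1.8594, 0, 0.1361)  len=1.4396
  (v3,v7,v8) [-+-] → (1.01325, 1.16465, 0.1361)–(0.5746, 1.7684, 0.1361)  len=0.7463
  (v5,v10,v6) [--+] → (-1.90631, 2.0016, 0.1361)–(0.95214, 2.93035, 0.1361)  len=3.0056
  (v6,v10,v11) [+-+] → (-1.90631, 2.0016, 0.1361)–(-2.4927, 1.81108, 0.1361)  len=0.6166
  (v7,v12,v8) [++-] → (-0.794538, 1.32352, 0.1361)–(0.5746, 1.7684, 0.1361)  len=1.4396
  (v8,v12,v13) [-+-] → (-0.794538, 1.32352, 0.1361)–(-1.5043, 1.0929, 0.1361)  len=0.7463
  (v10,v15,v11) [--+] → (-2.4927, -1.1945, 0.1361)–(-2.4927, 1.81108, 0.1361)  len=3.0056
  (v11,v15,v16) [+-+] → (-2.4927, -1.1945, 0.1361)–(-2.4927, -1.81108, 0.1361)  len=0.6166
  (v12,v17,v13) [++-] → (-1.5043, -0.346641, 0.1361)–(-1.5043, 1.0929, 0.1361)  len=1.4395
  (v13,v17,v18) [-+-] → (-1.5043, -0.346641, 0.1361)–(-1.5043, -1.0929, 0.1361)  len=0.7463
  (v15,v20,v16) [--+] → (0.365751, -2.73983, 0.1361)–(-2.4927, -1.81108, 0.1361)  len=3.0056
  (v16,v20,v21) [+-+] → (0.365751, -2.73983, 0.1361)–(0.95214, -2.93035, 0.1361)  len=0.6166
  (v17,v22,v18) [++-] → (-0.135162, -1.53778, 0.1361)–(-1.5043, -1.0929, 0.1361)  len=1.4396
  (v18,v22,v23) [-+-] → (-0.135162, -1.53778, 0.1361)–(0.5746, -1.7684, 0.1361)  len=0.7463
  (v20,v0,v21) [--+] → (2.71871, -0.498805, 0.1361)–(0.95214, -2.93035, 0.1361)  len=3.0055
  (v21,v0,v1) [+-+] → (2.71871, -0.498805, 0.1361)–(3.08113, 0, 0.1361)  len=0.6166
  (v22,v2,v23) [++-] → (1.42075, -0.603753, 0.1361)–(0.5746, -1.7684, 0.1361)  len=1.4396
  (v23,v2,v3) [-+-] → (1.42075, -0.603753, 0.1361)–(1.8594, 0, 0.1361)  len=0.7463

Chained into 2 loop(s):
  loop 1: 10 segments, perimeter = 18.1106
  loop 2: 10 segments, perimeter = 10.9293
Total perimeter = 29.040

loops=2 perimeter=29.040


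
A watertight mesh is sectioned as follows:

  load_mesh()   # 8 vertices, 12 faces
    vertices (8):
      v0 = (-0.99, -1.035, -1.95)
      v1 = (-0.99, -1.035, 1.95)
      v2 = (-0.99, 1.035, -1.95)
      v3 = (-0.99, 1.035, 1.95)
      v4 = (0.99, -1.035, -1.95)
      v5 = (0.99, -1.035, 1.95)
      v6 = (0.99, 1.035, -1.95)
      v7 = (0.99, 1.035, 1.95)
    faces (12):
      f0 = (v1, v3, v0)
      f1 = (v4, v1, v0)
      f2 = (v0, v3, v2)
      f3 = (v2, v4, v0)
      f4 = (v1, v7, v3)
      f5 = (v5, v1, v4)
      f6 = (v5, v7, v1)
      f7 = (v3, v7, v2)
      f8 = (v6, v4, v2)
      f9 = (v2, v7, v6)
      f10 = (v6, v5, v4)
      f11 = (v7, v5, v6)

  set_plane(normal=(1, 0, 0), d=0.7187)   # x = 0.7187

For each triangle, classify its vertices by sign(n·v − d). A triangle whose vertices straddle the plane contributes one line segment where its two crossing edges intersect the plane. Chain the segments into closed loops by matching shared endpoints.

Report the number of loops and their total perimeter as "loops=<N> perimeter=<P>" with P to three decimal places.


Straddling triangles (8 of 12):
  (v4,v1,v0) [+--] → (0.7187, -1.035, -1.41562)–(0.7187, -1.035, -1.95)  len=0.5344
  (v2,v4,v0) [-+-] → (0.7187, -0.751368, -1.95)–(0.7187, -1.035, -1.95)  len=0.2836
  (v1,v7,v3) [-+-] → (0.7187, 0.751368, 1.95)–(0.7187, 1.035, 1.95)  len=0.2836
  (v5,v1,v4) [+-+] → (0.7187, -1.035, 1.95)–(0.7187, -1.035, -1.41562)  len=3.3656
  (v5,v7,v1) [++-] → (0.7187, 0.751368, 1.95)–(0.7187, -1.035, 1.95)  len=1.7864
  (v3,v7,v2) [-+-] → (0.7187, 1.035, 1.95)–(0.7187, 1.035, 1.41562)  len=0.5344
  (v6,v4,v2) [++-] → (0.7187, -0.751368, -1.95)–(0.7187, 1.035, -1.95)  len=1.7864
  (v2,v7,v6) [-++] → (0.7187, 1.035, 1.41562)–(0.7187, 1.035, -1.95)  len=3.3656

Chained into 1 loop(s):
  loop 1: 8 segments, perimeter = 11.9400
Total perimeter = 11.940

loops=1 perimeter=11.940
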